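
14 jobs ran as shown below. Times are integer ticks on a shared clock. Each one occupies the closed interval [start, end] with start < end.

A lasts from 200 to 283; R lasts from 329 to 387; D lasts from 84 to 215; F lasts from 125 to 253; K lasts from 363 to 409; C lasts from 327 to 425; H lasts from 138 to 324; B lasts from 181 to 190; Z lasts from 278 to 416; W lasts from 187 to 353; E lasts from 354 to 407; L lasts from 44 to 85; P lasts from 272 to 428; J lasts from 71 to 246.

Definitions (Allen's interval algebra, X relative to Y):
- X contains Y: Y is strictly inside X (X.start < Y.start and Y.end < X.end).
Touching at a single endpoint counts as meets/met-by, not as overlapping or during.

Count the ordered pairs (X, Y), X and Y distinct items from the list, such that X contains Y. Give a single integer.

18

Checking all 182 ordered pairs for relation 'contains'; matching pairs in alphabetical order:
(C, E): C contains E ✓
(C, K): C contains K ✓
(C, R): C contains R ✓
(D, B): D contains B ✓
(F, B): F contains B ✓
(H, A): H contains A ✓
(H, B): H contains B ✓
(J, B): J contains B ✓
(J, D): J contains D ✓
(P, C): P contains C ✓
(P, E): P contains E ✓
(P, K): P contains K ✓
(P, R): P contains R ✓
(P, Z): P contains Z ✓
(W, A): W contains A ✓
(Z, E): Z contains E ✓
(Z, K): Z contains K ✓
(Z, R): Z contains R ✓
Count: 18.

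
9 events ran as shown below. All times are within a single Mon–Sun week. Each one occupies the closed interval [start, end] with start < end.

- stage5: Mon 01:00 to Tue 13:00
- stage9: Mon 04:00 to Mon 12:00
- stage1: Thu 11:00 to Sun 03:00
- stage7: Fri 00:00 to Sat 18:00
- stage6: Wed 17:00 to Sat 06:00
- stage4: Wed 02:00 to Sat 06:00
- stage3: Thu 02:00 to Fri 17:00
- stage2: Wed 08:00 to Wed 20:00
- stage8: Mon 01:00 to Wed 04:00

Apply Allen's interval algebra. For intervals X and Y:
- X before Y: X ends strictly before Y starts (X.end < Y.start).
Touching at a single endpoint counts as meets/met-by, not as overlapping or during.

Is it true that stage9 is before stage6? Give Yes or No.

Yes

stage9 = [Mon 04:00, Mon 12:00], stage6 = [Wed 17:00, Sat 06:00].
Actual relation of stage9 to stage6: before.
Asked whether 'before' holds → Yes.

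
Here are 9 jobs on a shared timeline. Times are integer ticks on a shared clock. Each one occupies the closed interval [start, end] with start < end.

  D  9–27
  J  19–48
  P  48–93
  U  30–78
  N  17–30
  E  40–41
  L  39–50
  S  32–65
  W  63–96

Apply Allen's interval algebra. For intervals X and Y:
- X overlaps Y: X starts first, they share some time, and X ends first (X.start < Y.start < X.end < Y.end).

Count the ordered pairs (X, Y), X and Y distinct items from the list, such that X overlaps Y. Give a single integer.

Checking all 72 ordered pairs for relation 'overlaps'; matching pairs in alphabetical order:
(D, J): D overlaps J ✓
(D, N): D overlaps N ✓
(J, L): J overlaps L ✓
(J, S): J overlaps S ✓
(J, U): J overlaps U ✓
(L, P): L overlaps P ✓
(N, J): N overlaps J ✓
(P, W): P overlaps W ✓
(S, P): S overlaps P ✓
(S, W): S overlaps W ✓
(U, P): U overlaps P ✓
(U, W): U overlaps W ✓
Count: 12.

12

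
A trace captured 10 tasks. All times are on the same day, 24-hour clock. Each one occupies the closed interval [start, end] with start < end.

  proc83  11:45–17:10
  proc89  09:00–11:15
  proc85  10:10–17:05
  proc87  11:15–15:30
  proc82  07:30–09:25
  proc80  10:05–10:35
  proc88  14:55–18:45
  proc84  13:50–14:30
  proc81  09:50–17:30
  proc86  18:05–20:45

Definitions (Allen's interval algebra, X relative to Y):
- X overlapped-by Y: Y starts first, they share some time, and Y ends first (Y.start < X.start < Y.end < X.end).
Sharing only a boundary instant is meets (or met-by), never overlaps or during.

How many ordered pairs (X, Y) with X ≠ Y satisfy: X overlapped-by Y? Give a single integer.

11

Checking all 90 ordered pairs for relation 'overlapped-by'; matching pairs in alphabetical order:
(proc81, proc89): proc81 overlapped-by proc89 ✓
(proc83, proc85): proc83 overlapped-by proc85 ✓
(proc83, proc87): proc83 overlapped-by proc87 ✓
(proc85, proc80): proc85 overlapped-by proc80 ✓
(proc85, proc89): proc85 overlapped-by proc89 ✓
(proc86, proc88): proc86 overlapped-by proc88 ✓
(proc88, proc81): proc88 overlapped-by proc81 ✓
(proc88, proc83): proc88 overlapped-by proc83 ✓
(proc88, proc85): proc88 overlapped-by proc85 ✓
(proc88, proc87): proc88 overlapped-by proc87 ✓
(proc89, proc82): proc89 overlapped-by proc82 ✓
Count: 11.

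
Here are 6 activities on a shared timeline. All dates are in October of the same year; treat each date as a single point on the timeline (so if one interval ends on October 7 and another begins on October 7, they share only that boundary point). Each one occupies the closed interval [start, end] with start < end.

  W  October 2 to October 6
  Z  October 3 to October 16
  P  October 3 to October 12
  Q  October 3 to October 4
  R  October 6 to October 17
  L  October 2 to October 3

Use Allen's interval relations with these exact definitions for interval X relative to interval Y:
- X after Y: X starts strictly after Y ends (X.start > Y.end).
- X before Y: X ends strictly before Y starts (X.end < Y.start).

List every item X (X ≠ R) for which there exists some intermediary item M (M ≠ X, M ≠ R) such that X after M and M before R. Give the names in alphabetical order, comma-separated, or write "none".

none

Target R = [October 6, October 17].
Intermediaries M with M before R: L, Q.
Via L — items with X after L: none.
Via Q — items with X after Q: none.
Union: none.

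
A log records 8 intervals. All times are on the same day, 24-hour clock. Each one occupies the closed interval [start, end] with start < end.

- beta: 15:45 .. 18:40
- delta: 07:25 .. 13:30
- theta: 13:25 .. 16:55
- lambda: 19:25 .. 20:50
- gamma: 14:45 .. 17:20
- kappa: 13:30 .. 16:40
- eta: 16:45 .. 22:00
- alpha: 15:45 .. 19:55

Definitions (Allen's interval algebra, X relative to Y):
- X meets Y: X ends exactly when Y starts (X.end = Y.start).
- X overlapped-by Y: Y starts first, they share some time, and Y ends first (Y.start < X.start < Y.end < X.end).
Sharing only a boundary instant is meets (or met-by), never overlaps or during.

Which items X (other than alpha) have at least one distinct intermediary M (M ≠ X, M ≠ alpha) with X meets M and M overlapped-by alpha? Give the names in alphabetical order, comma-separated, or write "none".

none

Target alpha = [15:45, 19:55].
Intermediaries M with M overlapped-by alpha: eta, lambda.
Via eta — items with X meets eta: none.
Via lambda — items with X meets lambda: none.
Union: none.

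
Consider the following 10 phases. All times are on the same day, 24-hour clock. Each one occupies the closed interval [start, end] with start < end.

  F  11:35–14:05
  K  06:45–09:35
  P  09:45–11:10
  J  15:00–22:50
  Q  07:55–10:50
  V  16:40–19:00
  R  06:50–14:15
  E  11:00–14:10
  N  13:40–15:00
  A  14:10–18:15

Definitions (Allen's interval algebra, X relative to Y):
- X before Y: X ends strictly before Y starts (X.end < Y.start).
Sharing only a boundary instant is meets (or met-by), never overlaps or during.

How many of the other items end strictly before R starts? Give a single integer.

0

Target R = [06:50, 14:15].
A [14:10, 18:15] → overlapped-by → no.
E [11:00, 14:10] → during → no.
F [11:35, 14:05] → during → no.
J [15:00, 22:50] → after → no.
K [06:45, 09:35] → overlaps → no.
N [13:40, 15:00] → overlapped-by → no.
P [09:45, 11:10] → during → no.
Q [07:55, 10:50] → during → no.
V [16:40, 19:00] → after → no.
Total: 0.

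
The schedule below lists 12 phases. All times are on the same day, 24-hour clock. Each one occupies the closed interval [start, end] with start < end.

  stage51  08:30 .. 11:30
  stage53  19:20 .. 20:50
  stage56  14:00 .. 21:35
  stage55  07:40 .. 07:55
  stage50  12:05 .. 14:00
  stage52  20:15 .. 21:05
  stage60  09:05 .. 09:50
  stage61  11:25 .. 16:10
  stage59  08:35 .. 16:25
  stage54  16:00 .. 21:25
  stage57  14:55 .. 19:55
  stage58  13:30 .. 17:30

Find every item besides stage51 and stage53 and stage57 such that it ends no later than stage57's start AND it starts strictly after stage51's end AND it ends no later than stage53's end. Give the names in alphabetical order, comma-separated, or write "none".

Conditions: its end is no later than stage57's start (X.end <= 14:55) AND its start is strictly after stage51's end (X.start > 11:30) AND its end is no later than stage53's end (X.end <= 20:50).
stage50: end 14:00 <= 14:55? ✓; start 12:05 > 11:30? ✓; end 14:00 <= 20:50? ✓ → yes.
stage52: end 21:05 <= 14:55? ✗; start 20:15 > 11:30? ✓; end 21:05 <= 20:50? ✗ → no.
stage54: end 21:25 <= 14:55? ✗; start 16:00 > 11:30? ✓; end 21:25 <= 20:50? ✗ → no.
stage55: end 07:55 <= 14:55? ✓; start 07:40 > 11:30? ✗; end 07:55 <= 20:50? ✓ → no.
stage56: end 21:35 <= 14:55? ✗; start 14:00 > 11:30? ✓; end 21:35 <= 20:50? ✗ → no.
stage58: end 17:30 <= 14:55? ✗; start 13:30 > 11:30? ✓; end 17:30 <= 20:50? ✓ → no.
stage59: end 16:25 <= 14:55? ✗; start 08:35 > 11:30? ✗; end 16:25 <= 20:50? ✓ → no.
stage60: end 09:50 <= 14:55? ✓; start 09:05 > 11:30? ✗; end 09:50 <= 20:50? ✓ → no.
stage61: end 16:10 <= 14:55? ✗; start 11:25 > 11:30? ✗; end 16:10 <= 20:50? ✓ → no.
Result: stage50.

stage50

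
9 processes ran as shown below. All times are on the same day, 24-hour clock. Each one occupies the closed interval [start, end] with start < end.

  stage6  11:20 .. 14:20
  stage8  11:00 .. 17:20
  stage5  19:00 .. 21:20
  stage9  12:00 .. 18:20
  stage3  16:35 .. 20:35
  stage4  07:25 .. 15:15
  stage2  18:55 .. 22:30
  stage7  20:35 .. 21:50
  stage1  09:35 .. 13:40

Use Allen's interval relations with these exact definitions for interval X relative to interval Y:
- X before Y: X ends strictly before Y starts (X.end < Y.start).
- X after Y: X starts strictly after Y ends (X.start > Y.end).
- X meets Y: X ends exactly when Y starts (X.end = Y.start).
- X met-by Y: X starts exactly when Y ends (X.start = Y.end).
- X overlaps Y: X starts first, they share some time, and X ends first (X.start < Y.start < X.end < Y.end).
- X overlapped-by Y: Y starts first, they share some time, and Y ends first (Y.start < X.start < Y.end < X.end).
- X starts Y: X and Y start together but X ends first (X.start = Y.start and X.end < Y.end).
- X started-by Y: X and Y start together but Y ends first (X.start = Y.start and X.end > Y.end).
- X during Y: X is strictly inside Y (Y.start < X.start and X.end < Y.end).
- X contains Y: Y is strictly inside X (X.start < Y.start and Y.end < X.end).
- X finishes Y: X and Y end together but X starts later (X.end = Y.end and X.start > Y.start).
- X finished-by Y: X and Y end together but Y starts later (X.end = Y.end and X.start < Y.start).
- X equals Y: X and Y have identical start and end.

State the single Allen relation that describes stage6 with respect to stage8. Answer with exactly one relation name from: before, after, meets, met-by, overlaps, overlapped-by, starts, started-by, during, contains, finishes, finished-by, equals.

during

stage6 = [11:20, 14:20]; stage8 = [11:00, 17:20].
Compare endpoints: stage6.start > stage8.start, stage6.start < stage8.end, stage6.end > stage8.start, stage6.end < stage8.end.
That pattern is 'during'.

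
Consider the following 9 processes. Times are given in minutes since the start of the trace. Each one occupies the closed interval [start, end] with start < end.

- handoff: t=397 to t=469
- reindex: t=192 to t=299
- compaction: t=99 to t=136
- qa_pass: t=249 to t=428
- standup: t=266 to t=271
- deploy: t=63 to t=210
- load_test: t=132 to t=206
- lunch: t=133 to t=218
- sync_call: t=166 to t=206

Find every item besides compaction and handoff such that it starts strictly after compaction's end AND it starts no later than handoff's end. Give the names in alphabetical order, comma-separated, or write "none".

Conditions: its start is strictly after compaction's end (X.start > t=136) AND its start is no later than handoff's end (X.start <= t=469).
deploy: start t=63 > t=136? ✗; start t=63 <= t=469? ✓ → no.
load_test: start t=132 > t=136? ✗; start t=132 <= t=469? ✓ → no.
lunch: start t=133 > t=136? ✗; start t=133 <= t=469? ✓ → no.
qa_pass: start t=249 > t=136? ✓; start t=249 <= t=469? ✓ → yes.
reindex: start t=192 > t=136? ✓; start t=192 <= t=469? ✓ → yes.
standup: start t=266 > t=136? ✓; start t=266 <= t=469? ✓ → yes.
sync_call: start t=166 > t=136? ✓; start t=166 <= t=469? ✓ → yes.
Result: qa_pass, reindex, standup, sync_call.

qa_pass, reindex, standup, sync_call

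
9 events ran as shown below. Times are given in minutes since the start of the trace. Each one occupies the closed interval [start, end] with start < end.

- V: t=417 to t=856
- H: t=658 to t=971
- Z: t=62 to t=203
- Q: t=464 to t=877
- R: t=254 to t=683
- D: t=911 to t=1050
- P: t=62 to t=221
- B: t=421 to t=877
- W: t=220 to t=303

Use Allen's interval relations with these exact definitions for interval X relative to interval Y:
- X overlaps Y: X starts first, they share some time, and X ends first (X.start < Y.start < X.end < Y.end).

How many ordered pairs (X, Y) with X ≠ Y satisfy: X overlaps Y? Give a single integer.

12

Checking all 72 ordered pairs for relation 'overlaps'; matching pairs in alphabetical order:
(B, H): B overlaps H ✓
(H, D): H overlaps D ✓
(P, W): P overlaps W ✓
(Q, H): Q overlaps H ✓
(R, B): R overlaps B ✓
(R, H): R overlaps H ✓
(R, Q): R overlaps Q ✓
(R, V): R overlaps V ✓
(V, B): V overlaps B ✓
(V, H): V overlaps H ✓
(V, Q): V overlaps Q ✓
(W, R): W overlaps R ✓
Count: 12.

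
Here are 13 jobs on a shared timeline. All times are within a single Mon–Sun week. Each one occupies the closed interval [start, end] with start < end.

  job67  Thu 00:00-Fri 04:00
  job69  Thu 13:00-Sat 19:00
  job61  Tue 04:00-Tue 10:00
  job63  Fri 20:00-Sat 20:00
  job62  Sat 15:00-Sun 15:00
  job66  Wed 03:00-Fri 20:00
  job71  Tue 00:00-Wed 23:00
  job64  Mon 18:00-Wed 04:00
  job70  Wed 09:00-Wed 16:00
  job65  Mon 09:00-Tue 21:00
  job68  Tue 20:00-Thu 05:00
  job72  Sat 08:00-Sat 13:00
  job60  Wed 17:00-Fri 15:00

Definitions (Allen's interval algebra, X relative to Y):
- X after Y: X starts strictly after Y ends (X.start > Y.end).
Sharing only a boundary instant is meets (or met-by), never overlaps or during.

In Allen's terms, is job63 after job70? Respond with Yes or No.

job63 = [Fri 20:00, Sat 20:00], job70 = [Wed 09:00, Wed 16:00].
Actual relation of job63 to job70: after.
Asked whether 'after' holds → Yes.

Yes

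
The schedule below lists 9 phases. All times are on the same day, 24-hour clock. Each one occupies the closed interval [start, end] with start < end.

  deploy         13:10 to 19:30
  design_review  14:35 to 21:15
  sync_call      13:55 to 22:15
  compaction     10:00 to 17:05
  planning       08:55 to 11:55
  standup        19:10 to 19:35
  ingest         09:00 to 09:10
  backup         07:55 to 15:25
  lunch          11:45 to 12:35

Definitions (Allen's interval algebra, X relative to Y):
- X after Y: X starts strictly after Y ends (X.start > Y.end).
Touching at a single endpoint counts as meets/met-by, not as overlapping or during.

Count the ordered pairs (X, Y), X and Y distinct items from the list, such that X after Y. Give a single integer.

16

Checking all 72 ordered pairs for relation 'after'; matching pairs in alphabetical order:
(compaction, ingest): compaction after ingest ✓
(deploy, ingest): deploy after ingest ✓
(deploy, lunch): deploy after lunch ✓
(deploy, planning): deploy after planning ✓
(design_review, ingest): design_review after ingest ✓
(design_review, lunch): design_review after lunch ✓
(design_review, planning): design_review after planning ✓
(lunch, ingest): lunch after ingest ✓
(standup, backup): standup after backup ✓
(standup, compaction): standup after compaction ✓
(standup, ingest): standup after ingest ✓
(standup, lunch): standup after lunch ✓
(standup, planning): standup after planning ✓
(sync_call, ingest): sync_call after ingest ✓
(sync_call, lunch): sync_call after lunch ✓
(sync_call, planning): sync_call after planning ✓
Count: 16.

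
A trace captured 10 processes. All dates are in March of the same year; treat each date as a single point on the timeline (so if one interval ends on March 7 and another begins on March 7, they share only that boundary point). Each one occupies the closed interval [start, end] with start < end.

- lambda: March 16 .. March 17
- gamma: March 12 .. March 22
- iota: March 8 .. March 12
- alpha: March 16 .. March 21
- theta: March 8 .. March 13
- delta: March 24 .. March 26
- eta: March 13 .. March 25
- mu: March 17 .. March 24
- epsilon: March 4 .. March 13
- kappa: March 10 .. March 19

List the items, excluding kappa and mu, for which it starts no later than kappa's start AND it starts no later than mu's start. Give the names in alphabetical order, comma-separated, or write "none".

Conditions: its start is no later than kappa's start (X.start <= March 10) AND its start is no later than mu's start (X.start <= March 17).
alpha: start March 16 <= March 10? ✗; start March 16 <= March 17? ✓ → no.
delta: start March 24 <= March 10? ✗; start March 24 <= March 17? ✗ → no.
epsilon: start March 4 <= March 10? ✓; start March 4 <= March 17? ✓ → yes.
eta: start March 13 <= March 10? ✗; start March 13 <= March 17? ✓ → no.
gamma: start March 12 <= March 10? ✗; start March 12 <= March 17? ✓ → no.
iota: start March 8 <= March 10? ✓; start March 8 <= March 17? ✓ → yes.
lambda: start March 16 <= March 10? ✗; start March 16 <= March 17? ✓ → no.
theta: start March 8 <= March 10? ✓; start March 8 <= March 17? ✓ → yes.
Result: epsilon, iota, theta.

epsilon, iota, theta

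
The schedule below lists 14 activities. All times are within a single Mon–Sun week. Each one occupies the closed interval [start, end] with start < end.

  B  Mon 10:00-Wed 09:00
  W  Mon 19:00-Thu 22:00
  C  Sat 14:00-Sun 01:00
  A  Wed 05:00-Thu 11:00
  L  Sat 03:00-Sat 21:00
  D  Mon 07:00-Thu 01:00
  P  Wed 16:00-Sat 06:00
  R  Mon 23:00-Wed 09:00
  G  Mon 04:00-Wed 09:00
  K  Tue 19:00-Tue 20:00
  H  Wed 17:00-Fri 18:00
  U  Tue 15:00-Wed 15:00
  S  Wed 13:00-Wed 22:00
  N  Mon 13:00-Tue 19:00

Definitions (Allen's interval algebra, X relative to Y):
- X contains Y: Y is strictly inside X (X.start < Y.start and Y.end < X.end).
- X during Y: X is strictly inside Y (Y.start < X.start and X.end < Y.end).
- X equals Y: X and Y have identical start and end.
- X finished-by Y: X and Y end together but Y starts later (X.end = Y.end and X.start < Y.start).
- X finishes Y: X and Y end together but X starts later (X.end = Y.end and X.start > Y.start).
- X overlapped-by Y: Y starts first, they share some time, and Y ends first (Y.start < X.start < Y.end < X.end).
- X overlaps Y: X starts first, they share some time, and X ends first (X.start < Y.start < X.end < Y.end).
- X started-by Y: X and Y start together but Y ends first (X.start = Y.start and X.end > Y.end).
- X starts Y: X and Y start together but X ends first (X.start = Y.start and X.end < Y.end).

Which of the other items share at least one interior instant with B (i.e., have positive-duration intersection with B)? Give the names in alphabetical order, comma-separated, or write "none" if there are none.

A, D, G, K, N, R, U, W

Target B = [Mon 10:00, Wed 09:00].
A [Wed 05:00, Thu 11:00] → overlapped-by → yes.
C [Sat 14:00, Sun 01:00] → after → no.
D [Mon 07:00, Thu 01:00] → contains → yes.
G [Mon 04:00, Wed 09:00] → finished-by → yes.
H [Wed 17:00, Fri 18:00] → after → no.
K [Tue 19:00, Tue 20:00] → during → yes.
L [Sat 03:00, Sat 21:00] → after → no.
N [Mon 13:00, Tue 19:00] → during → yes.
P [Wed 16:00, Sat 06:00] → after → no.
R [Mon 23:00, Wed 09:00] → finishes → yes.
S [Wed 13:00, Wed 22:00] → after → no.
U [Tue 15:00, Wed 15:00] → overlapped-by → yes.
W [Mon 19:00, Thu 22:00] → overlapped-by → yes.
Result: A, D, G, K, N, R, U, W.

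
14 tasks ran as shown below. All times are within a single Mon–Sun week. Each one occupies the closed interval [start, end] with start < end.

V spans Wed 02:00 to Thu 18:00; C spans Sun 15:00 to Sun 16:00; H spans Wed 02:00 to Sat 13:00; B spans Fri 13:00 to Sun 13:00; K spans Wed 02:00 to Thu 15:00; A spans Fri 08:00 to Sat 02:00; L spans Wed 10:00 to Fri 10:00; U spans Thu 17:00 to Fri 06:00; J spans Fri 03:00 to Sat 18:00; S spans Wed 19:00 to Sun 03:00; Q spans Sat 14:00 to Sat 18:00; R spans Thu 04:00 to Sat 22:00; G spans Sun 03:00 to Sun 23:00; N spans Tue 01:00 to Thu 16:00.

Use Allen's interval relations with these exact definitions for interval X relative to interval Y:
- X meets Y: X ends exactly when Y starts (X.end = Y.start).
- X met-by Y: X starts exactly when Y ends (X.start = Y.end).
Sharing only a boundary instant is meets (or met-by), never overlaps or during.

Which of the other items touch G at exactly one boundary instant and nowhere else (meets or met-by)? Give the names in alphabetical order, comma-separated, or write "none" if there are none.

Target G = [Sun 03:00, Sun 23:00].
A [Fri 08:00, Sat 02:00] → before → no.
B [Fri 13:00, Sun 13:00] → overlaps → no.
C [Sun 15:00, Sun 16:00] → during → no.
H [Wed 02:00, Sat 13:00] → before → no.
J [Fri 03:00, Sat 18:00] → before → no.
K [Wed 02:00, Thu 15:00] → before → no.
L [Wed 10:00, Fri 10:00] → before → no.
N [Tue 01:00, Thu 16:00] → before → no.
Q [Sat 14:00, Sat 18:00] → before → no.
R [Thu 04:00, Sat 22:00] → before → no.
S [Wed 19:00, Sun 03:00] → meets → yes.
U [Thu 17:00, Fri 06:00] → before → no.
V [Wed 02:00, Thu 18:00] → before → no.
Result: S.

S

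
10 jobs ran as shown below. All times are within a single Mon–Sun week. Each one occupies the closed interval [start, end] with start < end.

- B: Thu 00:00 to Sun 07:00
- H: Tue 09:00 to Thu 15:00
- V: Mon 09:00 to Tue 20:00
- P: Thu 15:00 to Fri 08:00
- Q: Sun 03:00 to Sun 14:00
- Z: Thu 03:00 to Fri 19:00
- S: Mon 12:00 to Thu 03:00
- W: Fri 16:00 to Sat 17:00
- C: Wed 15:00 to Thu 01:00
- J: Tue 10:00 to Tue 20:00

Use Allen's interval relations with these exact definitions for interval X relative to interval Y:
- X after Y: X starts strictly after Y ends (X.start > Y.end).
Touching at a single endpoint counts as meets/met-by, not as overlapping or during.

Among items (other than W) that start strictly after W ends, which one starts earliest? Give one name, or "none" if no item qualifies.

Target W = [Fri 16:00, Sat 17:00].
B [Thu 00:00, Sun 07:00] → contains → excluded.
C [Wed 15:00, Thu 01:00] → before → excluded.
H [Tue 09:00, Thu 15:00] → before → excluded.
J [Tue 10:00, Tue 20:00] → before → excluded.
P [Thu 15:00, Fri 08:00] → before → excluded.
Q [Sun 03:00, Sun 14:00] → after → candidate.
S [Mon 12:00, Thu 03:00] → before → excluded.
V [Mon 09:00, Tue 20:00] → before → excluded.
Z [Thu 03:00, Fri 19:00] → overlaps → excluded.
Among candidates, earliest start is Sun 03:00 → Q.

Q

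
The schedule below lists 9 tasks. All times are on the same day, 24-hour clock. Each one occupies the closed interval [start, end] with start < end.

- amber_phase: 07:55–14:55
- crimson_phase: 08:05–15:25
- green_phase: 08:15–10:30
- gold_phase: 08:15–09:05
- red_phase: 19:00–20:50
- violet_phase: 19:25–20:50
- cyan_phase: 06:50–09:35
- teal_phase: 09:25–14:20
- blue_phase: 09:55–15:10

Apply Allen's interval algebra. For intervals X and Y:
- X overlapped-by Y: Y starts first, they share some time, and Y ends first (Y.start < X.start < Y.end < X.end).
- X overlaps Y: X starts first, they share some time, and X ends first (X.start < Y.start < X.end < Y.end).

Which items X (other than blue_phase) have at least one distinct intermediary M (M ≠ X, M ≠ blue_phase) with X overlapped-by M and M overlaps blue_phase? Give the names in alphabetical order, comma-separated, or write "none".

crimson_phase, teal_phase

Target blue_phase = [09:55, 15:10].
Intermediaries M with M overlaps blue_phase: amber_phase, green_phase, teal_phase.
Via amber_phase — items with X overlapped-by amber_phase: crimson_phase.
Via green_phase — items with X overlapped-by green_phase: teal_phase.
Via teal_phase — items with X overlapped-by teal_phase: none.
Union: crimson_phase, teal_phase.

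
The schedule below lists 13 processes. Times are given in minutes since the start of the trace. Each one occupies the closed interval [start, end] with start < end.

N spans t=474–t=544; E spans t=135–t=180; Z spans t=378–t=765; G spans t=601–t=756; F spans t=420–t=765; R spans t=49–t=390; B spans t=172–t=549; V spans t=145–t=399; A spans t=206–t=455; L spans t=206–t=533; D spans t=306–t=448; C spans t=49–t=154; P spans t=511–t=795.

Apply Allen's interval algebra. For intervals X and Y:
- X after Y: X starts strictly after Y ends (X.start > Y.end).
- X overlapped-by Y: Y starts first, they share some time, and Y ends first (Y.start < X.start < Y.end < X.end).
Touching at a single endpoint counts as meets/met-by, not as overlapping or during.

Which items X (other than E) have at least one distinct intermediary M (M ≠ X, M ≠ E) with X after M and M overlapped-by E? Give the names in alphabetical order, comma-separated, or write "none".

Target E = [t=135, t=180].
Intermediaries M with M overlapped-by E: B, V.
Via B — items with X after B: G.
Via V — items with X after V: F, G, N, P.
Union: F, G, N, P.

F, G, N, P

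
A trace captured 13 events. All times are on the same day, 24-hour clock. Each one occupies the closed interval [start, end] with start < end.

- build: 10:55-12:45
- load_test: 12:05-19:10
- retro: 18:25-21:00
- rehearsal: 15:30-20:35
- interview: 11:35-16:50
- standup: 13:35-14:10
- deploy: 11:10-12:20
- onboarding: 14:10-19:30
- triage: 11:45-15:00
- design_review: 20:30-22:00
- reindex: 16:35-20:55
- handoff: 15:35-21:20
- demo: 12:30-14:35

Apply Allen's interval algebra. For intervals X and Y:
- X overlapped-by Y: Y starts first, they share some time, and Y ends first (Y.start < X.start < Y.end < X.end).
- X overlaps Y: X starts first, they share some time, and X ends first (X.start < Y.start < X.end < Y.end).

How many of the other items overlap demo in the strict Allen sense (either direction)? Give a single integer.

2

Target demo = [12:30, 14:35].
build [10:55, 12:45] → overlaps → counts.
deploy [11:10, 12:20] → before → no.
design_review [20:30, 22:00] → after → no.
handoff [15:35, 21:20] → after → no.
interview [11:35, 16:50] → contains → no.
load_test [12:05, 19:10] → contains → no.
onboarding [14:10, 19:30] → overlapped-by → counts.
rehearsal [15:30, 20:35] → after → no.
reindex [16:35, 20:55] → after → no.
retro [18:25, 21:00] → after → no.
standup [13:35, 14:10] → during → no.
triage [11:45, 15:00] → contains → no.
Total: 2.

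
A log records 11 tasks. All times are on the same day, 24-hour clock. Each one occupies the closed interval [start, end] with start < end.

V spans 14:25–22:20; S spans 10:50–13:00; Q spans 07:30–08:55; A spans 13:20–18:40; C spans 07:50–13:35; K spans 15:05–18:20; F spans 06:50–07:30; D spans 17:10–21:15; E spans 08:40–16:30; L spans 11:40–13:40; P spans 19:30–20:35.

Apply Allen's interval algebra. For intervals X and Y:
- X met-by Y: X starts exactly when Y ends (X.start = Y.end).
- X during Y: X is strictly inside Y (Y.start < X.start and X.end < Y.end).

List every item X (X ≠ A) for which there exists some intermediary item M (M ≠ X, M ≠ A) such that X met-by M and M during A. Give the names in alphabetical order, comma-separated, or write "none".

Target A = [13:20, 18:40].
Intermediaries M with M during A: K.
Via K — items with X met-by K: none.
Union: none.

none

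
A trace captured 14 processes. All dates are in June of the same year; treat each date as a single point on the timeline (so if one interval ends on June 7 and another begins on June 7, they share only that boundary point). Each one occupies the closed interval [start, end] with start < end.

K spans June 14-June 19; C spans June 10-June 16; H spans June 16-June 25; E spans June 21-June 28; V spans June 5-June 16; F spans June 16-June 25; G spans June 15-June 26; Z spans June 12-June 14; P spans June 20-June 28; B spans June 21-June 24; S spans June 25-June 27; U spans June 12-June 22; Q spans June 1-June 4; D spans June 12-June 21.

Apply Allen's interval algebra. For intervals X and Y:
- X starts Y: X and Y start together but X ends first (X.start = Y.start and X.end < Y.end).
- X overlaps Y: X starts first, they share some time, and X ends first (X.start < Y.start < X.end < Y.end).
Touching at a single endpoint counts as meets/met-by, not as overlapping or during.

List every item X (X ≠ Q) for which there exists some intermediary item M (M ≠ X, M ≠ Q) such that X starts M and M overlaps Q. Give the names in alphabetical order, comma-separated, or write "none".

Target Q = [June 1, June 4].
Intermediaries M with M overlaps Q: none.
Union: none.

none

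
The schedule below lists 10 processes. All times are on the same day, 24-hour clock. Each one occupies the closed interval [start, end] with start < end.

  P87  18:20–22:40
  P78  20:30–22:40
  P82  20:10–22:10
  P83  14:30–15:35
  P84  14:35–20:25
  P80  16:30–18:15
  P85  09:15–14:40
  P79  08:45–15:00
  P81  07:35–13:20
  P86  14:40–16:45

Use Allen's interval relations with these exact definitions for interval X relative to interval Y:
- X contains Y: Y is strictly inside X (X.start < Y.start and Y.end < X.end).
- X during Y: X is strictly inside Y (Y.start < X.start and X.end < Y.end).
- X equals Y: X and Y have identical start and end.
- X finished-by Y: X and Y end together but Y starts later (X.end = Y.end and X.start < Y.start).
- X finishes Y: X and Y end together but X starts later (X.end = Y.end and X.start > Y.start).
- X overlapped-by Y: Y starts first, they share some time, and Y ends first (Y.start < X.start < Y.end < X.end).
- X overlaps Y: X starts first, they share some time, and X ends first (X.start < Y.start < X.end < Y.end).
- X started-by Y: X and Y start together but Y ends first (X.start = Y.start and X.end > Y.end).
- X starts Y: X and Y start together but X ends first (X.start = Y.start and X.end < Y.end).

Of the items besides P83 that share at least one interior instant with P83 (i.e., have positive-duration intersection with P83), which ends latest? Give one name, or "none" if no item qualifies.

P84

Target P83 = [14:30, 15:35].
P78 [20:30, 22:40] → after → excluded.
P79 [08:45, 15:00] → overlaps → candidate.
P80 [16:30, 18:15] → after → excluded.
P81 [07:35, 13:20] → before → excluded.
P82 [20:10, 22:10] → after → excluded.
P84 [14:35, 20:25] → overlapped-by → candidate.
P85 [09:15, 14:40] → overlaps → candidate.
P86 [14:40, 16:45] → overlapped-by → candidate.
P87 [18:20, 22:40] → after → excluded.
Among candidates, latest end is 20:25 → P84.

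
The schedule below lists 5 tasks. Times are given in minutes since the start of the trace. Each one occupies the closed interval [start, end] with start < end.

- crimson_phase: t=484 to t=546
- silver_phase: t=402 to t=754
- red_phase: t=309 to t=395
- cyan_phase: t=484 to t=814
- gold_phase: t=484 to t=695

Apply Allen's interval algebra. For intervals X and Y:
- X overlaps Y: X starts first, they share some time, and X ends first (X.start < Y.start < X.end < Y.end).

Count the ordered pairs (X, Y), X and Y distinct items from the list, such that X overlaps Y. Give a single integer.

Checking all 20 ordered pairs for relation 'overlaps'; matching pairs in alphabetical order:
(silver_phase, cyan_phase): silver_phase overlaps cyan_phase ✓
Count: 1.

1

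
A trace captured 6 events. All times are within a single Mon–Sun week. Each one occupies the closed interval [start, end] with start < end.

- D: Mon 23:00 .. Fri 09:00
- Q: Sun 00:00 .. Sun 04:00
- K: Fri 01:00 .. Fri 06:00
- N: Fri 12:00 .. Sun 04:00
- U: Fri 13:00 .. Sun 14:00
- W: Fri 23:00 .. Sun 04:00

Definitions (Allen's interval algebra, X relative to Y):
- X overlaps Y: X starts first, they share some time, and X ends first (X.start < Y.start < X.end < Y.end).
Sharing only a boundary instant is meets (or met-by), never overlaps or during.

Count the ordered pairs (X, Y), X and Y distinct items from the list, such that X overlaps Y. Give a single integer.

1

Checking all 30 ordered pairs for relation 'overlaps'; matching pairs in alphabetical order:
(N, U): N overlaps U ✓
Count: 1.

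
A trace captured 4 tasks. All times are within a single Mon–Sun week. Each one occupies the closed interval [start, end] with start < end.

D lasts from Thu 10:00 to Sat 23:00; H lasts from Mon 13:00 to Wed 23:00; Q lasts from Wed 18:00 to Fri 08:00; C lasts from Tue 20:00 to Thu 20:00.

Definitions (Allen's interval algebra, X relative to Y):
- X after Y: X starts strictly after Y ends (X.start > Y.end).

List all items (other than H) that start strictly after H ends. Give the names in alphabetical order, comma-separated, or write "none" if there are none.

Target H = [Mon 13:00, Wed 23:00].
C [Tue 20:00, Thu 20:00] → overlapped-by → no.
D [Thu 10:00, Sat 23:00] → after → yes.
Q [Wed 18:00, Fri 08:00] → overlapped-by → no.
Result: D.

D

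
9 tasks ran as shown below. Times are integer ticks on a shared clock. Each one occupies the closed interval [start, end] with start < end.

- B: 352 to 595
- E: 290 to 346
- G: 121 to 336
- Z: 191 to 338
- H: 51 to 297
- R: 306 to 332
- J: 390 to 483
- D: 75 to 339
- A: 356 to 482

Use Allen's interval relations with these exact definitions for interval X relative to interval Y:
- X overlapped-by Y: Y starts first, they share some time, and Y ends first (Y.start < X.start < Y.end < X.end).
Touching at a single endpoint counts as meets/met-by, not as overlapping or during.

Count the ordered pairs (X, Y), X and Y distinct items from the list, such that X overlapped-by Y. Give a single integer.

9

Checking all 72 ordered pairs for relation 'overlapped-by'; matching pairs in alphabetical order:
(D, H): D overlapped-by H ✓
(E, D): E overlapped-by D ✓
(E, G): E overlapped-by G ✓
(E, H): E overlapped-by H ✓
(E, Z): E overlapped-by Z ✓
(G, H): G overlapped-by H ✓
(J, A): J overlapped-by A ✓
(Z, G): Z overlapped-by G ✓
(Z, H): Z overlapped-by H ✓
Count: 9.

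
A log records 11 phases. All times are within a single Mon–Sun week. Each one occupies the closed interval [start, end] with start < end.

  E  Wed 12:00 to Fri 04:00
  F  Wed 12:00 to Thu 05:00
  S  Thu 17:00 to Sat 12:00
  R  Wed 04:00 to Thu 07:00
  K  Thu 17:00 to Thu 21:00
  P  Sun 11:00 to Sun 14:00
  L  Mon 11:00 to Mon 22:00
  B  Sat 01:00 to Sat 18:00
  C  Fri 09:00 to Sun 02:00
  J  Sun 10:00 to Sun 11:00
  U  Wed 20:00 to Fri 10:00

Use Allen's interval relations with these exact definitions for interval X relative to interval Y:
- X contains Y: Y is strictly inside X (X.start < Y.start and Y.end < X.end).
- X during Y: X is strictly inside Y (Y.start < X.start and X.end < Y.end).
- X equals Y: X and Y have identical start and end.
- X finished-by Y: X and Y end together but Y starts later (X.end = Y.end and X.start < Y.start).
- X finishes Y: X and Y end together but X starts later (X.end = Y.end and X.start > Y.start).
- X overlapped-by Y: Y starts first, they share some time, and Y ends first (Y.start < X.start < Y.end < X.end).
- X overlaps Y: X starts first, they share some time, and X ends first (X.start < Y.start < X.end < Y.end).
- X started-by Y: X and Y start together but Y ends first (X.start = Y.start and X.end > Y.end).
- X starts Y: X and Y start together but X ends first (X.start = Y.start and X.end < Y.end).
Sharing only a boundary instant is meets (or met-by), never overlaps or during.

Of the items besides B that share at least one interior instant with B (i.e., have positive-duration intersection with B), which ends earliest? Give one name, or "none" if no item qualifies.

Target B = [Sat 01:00, Sat 18:00].
C [Fri 09:00, Sun 02:00] → contains → candidate.
E [Wed 12:00, Fri 04:00] → before → excluded.
F [Wed 12:00, Thu 05:00] → before → excluded.
J [Sun 10:00, Sun 11:00] → after → excluded.
K [Thu 17:00, Thu 21:00] → before → excluded.
L [Mon 11:00, Mon 22:00] → before → excluded.
P [Sun 11:00, Sun 14:00] → after → excluded.
R [Wed 04:00, Thu 07:00] → before → excluded.
S [Thu 17:00, Sat 12:00] → overlaps → candidate.
U [Wed 20:00, Fri 10:00] → before → excluded.
Among candidates, earliest end is Sat 12:00 → S.

S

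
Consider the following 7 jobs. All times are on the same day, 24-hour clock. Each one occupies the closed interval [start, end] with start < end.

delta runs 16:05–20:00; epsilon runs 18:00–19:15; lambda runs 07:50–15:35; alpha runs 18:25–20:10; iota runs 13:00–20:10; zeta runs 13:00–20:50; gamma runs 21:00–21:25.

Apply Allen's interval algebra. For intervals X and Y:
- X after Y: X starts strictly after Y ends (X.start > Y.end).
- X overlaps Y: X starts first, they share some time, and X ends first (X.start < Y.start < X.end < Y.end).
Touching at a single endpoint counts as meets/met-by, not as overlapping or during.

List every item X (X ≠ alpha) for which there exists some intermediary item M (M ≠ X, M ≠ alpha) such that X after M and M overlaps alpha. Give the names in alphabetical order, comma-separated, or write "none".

Target alpha = [18:25, 20:10].
Intermediaries M with M overlaps alpha: delta, epsilon.
Via delta — items with X after delta: gamma.
Via epsilon — items with X after epsilon: gamma.
Union: gamma.

gamma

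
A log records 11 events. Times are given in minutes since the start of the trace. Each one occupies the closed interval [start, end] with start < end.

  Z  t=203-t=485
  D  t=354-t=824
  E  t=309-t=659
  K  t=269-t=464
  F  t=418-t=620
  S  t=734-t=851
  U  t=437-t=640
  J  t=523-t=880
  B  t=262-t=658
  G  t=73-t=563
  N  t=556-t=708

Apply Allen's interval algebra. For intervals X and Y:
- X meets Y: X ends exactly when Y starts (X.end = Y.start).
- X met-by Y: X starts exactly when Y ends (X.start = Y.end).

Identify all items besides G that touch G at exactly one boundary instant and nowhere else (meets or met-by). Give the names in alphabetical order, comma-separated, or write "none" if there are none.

none

Target G = [t=73, t=563].
B [t=262, t=658] → overlapped-by → no.
D [t=354, t=824] → overlapped-by → no.
E [t=309, t=659] → overlapped-by → no.
F [t=418, t=620] → overlapped-by → no.
J [t=523, t=880] → overlapped-by → no.
K [t=269, t=464] → during → no.
N [t=556, t=708] → overlapped-by → no.
S [t=734, t=851] → after → no.
U [t=437, t=640] → overlapped-by → no.
Z [t=203, t=485] → during → no.
Result: none.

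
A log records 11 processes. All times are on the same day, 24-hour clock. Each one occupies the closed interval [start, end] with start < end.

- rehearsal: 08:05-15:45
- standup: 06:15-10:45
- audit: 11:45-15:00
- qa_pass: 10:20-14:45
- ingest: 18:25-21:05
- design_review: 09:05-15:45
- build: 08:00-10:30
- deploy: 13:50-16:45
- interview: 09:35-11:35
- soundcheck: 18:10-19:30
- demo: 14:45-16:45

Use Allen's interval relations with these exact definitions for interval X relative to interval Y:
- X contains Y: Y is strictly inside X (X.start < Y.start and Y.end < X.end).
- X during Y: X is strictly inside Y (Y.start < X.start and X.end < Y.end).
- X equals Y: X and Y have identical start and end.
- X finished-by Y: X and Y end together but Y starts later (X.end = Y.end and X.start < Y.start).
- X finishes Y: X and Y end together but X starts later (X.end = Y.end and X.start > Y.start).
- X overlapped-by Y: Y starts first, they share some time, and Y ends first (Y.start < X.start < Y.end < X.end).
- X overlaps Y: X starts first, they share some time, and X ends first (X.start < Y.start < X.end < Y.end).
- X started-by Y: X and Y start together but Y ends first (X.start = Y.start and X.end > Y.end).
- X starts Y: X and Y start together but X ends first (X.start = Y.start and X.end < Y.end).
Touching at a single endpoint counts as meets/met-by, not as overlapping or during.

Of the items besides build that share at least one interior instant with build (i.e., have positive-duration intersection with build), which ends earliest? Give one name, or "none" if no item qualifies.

standup

Target build = [08:00, 10:30].
audit [11:45, 15:00] → after → excluded.
demo [14:45, 16:45] → after → excluded.
deploy [13:50, 16:45] → after → excluded.
design_review [09:05, 15:45] → overlapped-by → candidate.
ingest [18:25, 21:05] → after → excluded.
interview [09:35, 11:35] → overlapped-by → candidate.
qa_pass [10:20, 14:45] → overlapped-by → candidate.
rehearsal [08:05, 15:45] → overlapped-by → candidate.
soundcheck [18:10, 19:30] → after → excluded.
standup [06:15, 10:45] → contains → candidate.
Among candidates, earliest end is 10:45 → standup.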